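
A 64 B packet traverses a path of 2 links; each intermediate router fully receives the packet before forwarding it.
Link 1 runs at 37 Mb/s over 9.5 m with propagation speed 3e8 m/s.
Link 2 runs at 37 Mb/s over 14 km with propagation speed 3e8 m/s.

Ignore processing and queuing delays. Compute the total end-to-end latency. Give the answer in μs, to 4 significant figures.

L = 64 × 8 = 512 bits.
Transmission delay per hop = L/R = 512/37000000 = 13.8378 μs; 2 hops → 27.6757 μs.
Propagation delays (d/s per hop): 0.0316667, 46.6667 μs; sum = 46.6983 μs.
End-to-end = 74.37 μs.

74.37 μs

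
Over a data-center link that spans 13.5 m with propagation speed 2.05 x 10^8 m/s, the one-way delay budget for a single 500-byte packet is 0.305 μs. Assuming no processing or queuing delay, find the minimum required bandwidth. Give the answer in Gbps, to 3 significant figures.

L = 4000 bits.
Propagation delay = 13.5 / 2.05e+08 = 0.0658537 μs.
Transmission budget = 0.305 − 0.0658537 = 0.239146 μs.
R ≥ L / t_tx = 4000 bits / 2.39146e-07 s = 16.7 Gbps.

16.7 Gbps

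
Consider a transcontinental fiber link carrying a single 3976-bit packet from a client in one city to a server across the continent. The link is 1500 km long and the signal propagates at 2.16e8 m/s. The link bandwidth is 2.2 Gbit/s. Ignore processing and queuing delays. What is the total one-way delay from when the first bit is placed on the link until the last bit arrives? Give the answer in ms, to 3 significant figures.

6.95 ms

Transmission delay = L/R = 3976 / 2200000000 = 0.00180727 ms.
Propagation delay = d/s = 1500000 m / 216000000 m/s = 6.94444 ms.
Total = 6.95 ms.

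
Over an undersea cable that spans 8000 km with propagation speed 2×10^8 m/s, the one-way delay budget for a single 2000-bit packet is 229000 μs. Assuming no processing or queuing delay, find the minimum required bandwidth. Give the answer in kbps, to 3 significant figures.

10.6 kbps

Propagation delay = 8000000 / 200000000 = 40000 μs.
Transmission budget = 229000 − 40000 = 189000 μs.
R ≥ L / t_tx = 2000 bits / 0.189 s = 10.6 kbps.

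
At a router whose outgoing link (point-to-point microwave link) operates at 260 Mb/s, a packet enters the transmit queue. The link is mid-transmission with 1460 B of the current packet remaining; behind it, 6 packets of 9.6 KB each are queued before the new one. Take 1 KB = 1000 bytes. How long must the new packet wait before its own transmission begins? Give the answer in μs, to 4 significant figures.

1817 μs

Each queued packet: L/R = 76800/260000000 = 295.385 μs.
6 queued → 1772.31 μs.
Plus remaining 11680 bits of current packet: 44.9231 μs.
Queuing delay = 1817 μs.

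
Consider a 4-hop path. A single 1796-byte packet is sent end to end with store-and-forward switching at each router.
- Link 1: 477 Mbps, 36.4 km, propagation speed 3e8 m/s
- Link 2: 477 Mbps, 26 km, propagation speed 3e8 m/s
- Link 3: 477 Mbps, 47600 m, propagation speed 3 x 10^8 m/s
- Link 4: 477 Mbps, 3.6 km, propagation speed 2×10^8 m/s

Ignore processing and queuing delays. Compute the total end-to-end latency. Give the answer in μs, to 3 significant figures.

505 μs

L = 1796 × 8 = 14368 bits.
Transmission delay per hop = L/R = 14368/477000000 = 30.1216 μs; 4 hops → 120.486 μs.
Propagation delays (d/s per hop): 121.333, 86.6667, 158.667, 18 μs; sum = 384.667 μs.
End-to-end = 505 μs.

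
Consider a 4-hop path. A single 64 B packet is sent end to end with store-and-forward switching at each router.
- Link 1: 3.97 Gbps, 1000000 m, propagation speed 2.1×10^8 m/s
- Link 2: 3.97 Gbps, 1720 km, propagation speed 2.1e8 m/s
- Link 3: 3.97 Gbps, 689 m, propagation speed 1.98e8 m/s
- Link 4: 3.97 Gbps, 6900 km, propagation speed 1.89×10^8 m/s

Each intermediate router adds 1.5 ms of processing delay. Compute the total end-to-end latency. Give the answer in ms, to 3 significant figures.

L = 64 × 8 = 512 bits.
Transmission delay per hop = L/R = 512/3970000000 = 0.000128967 ms; 4 hops → 0.000515869 ms.
Propagation delays (d/s per hop): 4.7619, 8.19048, 0.0034798, 36.5079 ms; sum = 49.4638 ms.
Processing at 3 router(s): 3 × 1.5 ms = 4.5 ms.
End-to-end = 54.0 ms.

54.0 ms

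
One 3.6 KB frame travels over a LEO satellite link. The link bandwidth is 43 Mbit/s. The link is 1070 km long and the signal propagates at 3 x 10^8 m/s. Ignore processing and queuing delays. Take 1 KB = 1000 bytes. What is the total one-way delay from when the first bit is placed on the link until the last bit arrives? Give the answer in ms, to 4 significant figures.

4.236 ms

L = 28800 bits.
Transmission delay = L/R = 28800 / 43000000 = 0.669767 ms.
Propagation delay = d/s = 1070000 m / 300000000 m/s = 3.56667 ms.
Total = 4.236 ms.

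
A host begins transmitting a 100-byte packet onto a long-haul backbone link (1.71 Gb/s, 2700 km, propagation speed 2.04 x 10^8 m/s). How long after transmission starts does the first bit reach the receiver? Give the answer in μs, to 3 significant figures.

13200 μs

First bit experiences only propagation delay: d/s = 2700000/204000000 = 13200 μs.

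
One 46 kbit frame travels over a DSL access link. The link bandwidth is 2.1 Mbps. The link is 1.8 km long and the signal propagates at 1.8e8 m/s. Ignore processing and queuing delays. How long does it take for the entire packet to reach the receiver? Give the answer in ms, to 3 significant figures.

L = 46000 bits.
Transmission delay = L/R = 46000 / 2100000 = 21.9048 ms.
Propagation delay = d/s = 1800 m / 180000000 m/s = 0.01 ms.
Total = 21.9 ms.

21.9 ms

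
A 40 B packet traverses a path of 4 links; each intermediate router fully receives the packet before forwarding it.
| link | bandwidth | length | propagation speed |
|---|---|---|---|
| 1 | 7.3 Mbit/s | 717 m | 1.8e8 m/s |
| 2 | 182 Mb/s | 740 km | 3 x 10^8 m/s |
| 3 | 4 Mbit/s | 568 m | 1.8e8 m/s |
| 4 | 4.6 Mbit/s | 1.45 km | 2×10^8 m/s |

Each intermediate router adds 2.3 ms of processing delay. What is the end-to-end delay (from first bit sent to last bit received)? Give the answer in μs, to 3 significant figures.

L = 40 × 8 = 320 bits.
Transmission delays (L/R per hop): 43.8356, 1.75824, 80, 69.5652 μs; sum = 195.159 μs.
Propagation delays (d/s per hop): 3.98333, 2466.67, 3.15556, 7.25 μs; sum = 2481.06 μs.
Processing at 3 router(s): 3 × 2.3 ms = 6900 μs.
End-to-end = 9580 μs.

9580 μs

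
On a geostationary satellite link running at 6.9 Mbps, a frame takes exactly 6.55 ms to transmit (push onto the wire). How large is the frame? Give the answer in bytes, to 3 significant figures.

L = R × t_tx = 6900000 b/s × 0.00655 s = 45195 bits.
In bytes: 45195 / 8 = 5650 bytes.

5650 bytes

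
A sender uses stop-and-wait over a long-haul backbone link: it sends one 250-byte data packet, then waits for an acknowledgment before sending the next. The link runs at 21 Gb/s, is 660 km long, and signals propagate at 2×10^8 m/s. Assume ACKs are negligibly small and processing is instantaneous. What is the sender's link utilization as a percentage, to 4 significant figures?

t_tx = L/R = 2000/21000000000 = 9.52381e-08 s.
t_prop = 660000/200000000 = 0.0033 s; RTT = 0.0066 s.
Cycle = t_tx + RTT = 0.0066001 s.
Utilization = t_tx / cycle = 9.52381e-08/0.0066001 = 0.001443 %.

0.001443 %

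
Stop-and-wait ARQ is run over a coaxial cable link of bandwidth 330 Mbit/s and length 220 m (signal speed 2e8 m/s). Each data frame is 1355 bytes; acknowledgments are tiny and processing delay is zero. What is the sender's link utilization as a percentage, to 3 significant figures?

t_tx = L/R = 10840/330000000 = 3.28485e-05 s.
t_prop = 220/200000000 = 1.1e-06 s; RTT = 2.2e-06 s.
Cycle = t_tx + RTT = 3.50485e-05 s.
Utilization = t_tx / cycle = 3.28485e-05/3.50485e-05 = 93.7 %.

93.7 %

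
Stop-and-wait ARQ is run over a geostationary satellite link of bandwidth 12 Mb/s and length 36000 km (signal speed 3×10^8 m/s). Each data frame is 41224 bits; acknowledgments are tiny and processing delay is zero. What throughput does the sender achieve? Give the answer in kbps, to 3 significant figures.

169 kbps

t_tx = L/R = 41224/12000000 = 0.00343533 s.
t_prop = 36000000/300000000 = 0.12 s; RTT = 0.24 s.
Cycle = t_tx + RTT = 0.243435 s.
Throughput = L / cycle = 41224 / 0.243435 = 169 kbps.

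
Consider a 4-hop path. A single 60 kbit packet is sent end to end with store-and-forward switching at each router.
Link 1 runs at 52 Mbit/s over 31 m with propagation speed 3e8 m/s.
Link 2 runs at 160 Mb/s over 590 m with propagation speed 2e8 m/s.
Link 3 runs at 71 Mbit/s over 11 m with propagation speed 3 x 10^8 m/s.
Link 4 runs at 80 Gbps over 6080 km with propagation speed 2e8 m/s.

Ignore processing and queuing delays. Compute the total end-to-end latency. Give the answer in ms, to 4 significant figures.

L = 60000 bits.
Transmission delays (L/R per hop): 1.15385, 0.375, 0.84507, 0.00075 ms; sum = 2.37467 ms.
Propagation delays (d/s per hop): 0.000103333, 0.00295, 3.66667e-05, 30.4 ms; sum = 30.4031 ms.
End-to-end = 32.78 ms.

32.78 ms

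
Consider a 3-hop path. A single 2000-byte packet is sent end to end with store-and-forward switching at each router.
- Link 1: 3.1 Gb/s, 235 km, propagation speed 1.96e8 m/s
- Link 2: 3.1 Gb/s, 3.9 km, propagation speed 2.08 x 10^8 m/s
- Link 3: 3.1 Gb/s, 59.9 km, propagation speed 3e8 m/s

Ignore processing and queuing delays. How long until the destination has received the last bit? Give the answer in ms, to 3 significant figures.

1.43 ms

L = 2000 × 8 = 16000 bits.
Transmission delay per hop = L/R = 16000/3100000000 = 0.00516129 ms; 3 hops → 0.0154839 ms.
Propagation delays (d/s per hop): 1.19898, 0.01875, 0.199667 ms; sum = 1.4174 ms.
End-to-end = 1.43 ms.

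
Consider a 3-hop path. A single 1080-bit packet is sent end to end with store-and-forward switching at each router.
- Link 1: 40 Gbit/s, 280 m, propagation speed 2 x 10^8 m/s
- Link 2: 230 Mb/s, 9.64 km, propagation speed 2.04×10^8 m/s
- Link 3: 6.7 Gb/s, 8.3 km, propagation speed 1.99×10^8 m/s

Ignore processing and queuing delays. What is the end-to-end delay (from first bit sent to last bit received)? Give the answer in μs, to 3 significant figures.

95.2 μs

Transmission delays (L/R per hop): 0.027, 4.69565, 0.161194 μs; sum = 4.88385 μs.
Propagation delays (d/s per hop): 1.4, 47.2549, 41.7085 μs; sum = 90.3634 μs.
End-to-end = 95.2 μs.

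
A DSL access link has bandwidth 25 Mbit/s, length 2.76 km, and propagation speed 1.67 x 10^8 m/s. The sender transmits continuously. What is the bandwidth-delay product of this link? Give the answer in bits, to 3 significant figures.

Propagation delay = 2760 / 167000000 = 1.65269e-05 s.
BDP = R × t_prop = 25000000 × 1.65269e-05 = 413.174 bits.

413 bits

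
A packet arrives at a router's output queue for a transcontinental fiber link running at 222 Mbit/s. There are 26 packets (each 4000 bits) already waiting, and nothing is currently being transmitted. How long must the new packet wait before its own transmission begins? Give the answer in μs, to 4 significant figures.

468.5 μs

Each queued packet: L/R = 4000/222000000 = 18.018 μs.
26 queued → 468.468 μs.
Queuing delay = 468.5 μs.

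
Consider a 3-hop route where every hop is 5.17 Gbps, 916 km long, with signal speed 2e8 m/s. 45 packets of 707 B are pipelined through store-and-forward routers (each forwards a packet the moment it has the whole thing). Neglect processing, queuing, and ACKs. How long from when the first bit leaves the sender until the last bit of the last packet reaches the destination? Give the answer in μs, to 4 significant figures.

Per-hop transmission t_tx = L/R = 5656/5170000000 = 1.094 μs.
Per-hop propagation t_prop = 916000/200000000 = 4580 μs.
Pipeline fill: first packet needs 3·t_tx to clear all hops; remaining 44 packets each add one t_tx.
Total = (3+45-1)·t_tx + 3·t_prop = 47·1.094 + 3·4580 = 13790 μs.

13790 μs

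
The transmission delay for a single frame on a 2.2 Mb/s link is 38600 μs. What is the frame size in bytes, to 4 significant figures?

10620 bytes

L = R × t_tx = 2200000 b/s × 0.0386 s = 84920 bits.
In bytes: 84920 / 8 = 10620 bytes.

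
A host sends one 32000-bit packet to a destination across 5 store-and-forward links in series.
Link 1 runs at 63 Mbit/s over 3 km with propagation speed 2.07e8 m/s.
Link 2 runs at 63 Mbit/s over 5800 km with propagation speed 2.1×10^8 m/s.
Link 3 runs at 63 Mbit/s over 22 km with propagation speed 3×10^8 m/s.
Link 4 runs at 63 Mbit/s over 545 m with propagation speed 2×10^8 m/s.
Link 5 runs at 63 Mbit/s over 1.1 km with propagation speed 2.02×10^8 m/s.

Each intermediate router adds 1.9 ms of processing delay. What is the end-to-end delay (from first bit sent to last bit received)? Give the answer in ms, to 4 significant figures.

37.85 ms

Transmission delay per hop = L/R = 32000/63000000 = 0.507937 ms; 5 hops → 2.53968 ms.
Propagation delays (d/s per hop): 0.0144928, 27.619, 0.0733333, 0.002725, 0.00544554 ms; sum = 27.715 ms.
Processing at 4 router(s): 4 × 1.9 ms = 7.6 ms.
End-to-end = 37.85 ms.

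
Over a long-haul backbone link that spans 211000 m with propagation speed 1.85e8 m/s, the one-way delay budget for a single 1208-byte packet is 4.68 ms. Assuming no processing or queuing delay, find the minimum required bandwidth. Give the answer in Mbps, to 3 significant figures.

2.73 Mbps

L = 9664 bits.
Propagation delay = 211000 / 185000000 = 1.14054 ms.
Transmission budget = 4.68 − 1.14054 = 3.53946 ms.
R ≥ L / t_tx = 9664 bits / 0.00353946 s = 2.73 Mbps.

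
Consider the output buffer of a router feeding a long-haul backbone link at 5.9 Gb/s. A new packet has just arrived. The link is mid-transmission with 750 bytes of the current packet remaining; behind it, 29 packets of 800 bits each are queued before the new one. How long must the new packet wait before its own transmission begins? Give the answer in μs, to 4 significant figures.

Each queued packet: L/R = 800/5900000000 = 0.135593 μs.
29 queued → 3.9322 μs.
Plus remaining 6000 bits of current packet: 1.01695 μs.
Queuing delay = 4.949 μs.

4.949 μs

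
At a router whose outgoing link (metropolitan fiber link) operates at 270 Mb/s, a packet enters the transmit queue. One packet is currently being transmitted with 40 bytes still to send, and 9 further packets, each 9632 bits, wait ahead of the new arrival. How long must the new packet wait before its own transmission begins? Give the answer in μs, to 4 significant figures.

322.3 μs

Each queued packet: L/R = 9632/270000000 = 35.6741 μs.
9 queued → 321.067 μs.
Plus remaining 320 bits of current packet: 1.18519 μs.
Queuing delay = 322.3 μs.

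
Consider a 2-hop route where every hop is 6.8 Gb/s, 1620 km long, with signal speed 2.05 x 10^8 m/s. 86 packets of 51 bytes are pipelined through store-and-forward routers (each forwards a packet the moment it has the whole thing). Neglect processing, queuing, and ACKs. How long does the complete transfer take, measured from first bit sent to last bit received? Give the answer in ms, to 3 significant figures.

Per-hop transmission t_tx = L/R = 408/6800000000 = 6e-05 ms.
Per-hop propagation t_prop = 1620000/2.05e+08 = 7.90244 ms.
Pipeline fill: first packet needs 2·t_tx to clear all hops; remaining 85 packets each add one t_tx.
Total = (2+86-1)·t_tx + 2·t_prop = 87·6e-05 + 2·7.90244 = 15.8 ms.

15.8 ms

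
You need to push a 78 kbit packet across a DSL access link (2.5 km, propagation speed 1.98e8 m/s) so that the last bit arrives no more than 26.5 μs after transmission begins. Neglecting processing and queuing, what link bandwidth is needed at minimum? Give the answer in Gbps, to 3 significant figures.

Propagation delay = 2500 / 198000000 = 12.6263 μs.
Transmission budget = 26.5 − 12.6263 = 13.8737 μs.
R ≥ L / t_tx = 78000 bits / 1.38737e-05 s = 5.62 Gbps.

5.62 Gbps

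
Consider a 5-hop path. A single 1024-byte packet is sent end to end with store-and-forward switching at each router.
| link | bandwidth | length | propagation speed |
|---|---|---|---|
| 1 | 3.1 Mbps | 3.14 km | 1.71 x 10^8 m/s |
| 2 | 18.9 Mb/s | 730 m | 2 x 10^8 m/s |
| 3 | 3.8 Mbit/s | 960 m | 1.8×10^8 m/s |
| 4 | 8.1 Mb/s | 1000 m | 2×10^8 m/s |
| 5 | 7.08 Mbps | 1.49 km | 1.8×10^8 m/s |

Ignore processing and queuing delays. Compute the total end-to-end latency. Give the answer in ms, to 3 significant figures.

7.44 ms

L = 1024 × 8 = 8192 bits.
Transmission delays (L/R per hop): 2.64258, 0.433439, 2.15579, 1.01136, 1.15706 ms; sum = 7.40023 ms.
Propagation delays (d/s per hop): 0.0183626, 0.00365, 0.00533333, 0.005, 0.00827778 ms; sum = 0.0406237 ms.
End-to-end = 7.44 ms.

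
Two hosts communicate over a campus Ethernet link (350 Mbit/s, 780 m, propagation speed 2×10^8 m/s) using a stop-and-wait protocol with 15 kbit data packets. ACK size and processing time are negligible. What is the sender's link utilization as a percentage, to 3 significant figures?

t_tx = L/R = 15000/350000000 = 4.28571e-05 s.
t_prop = 780/200000000 = 3.9e-06 s; RTT = 7.8e-06 s.
Cycle = t_tx + RTT = 5.06571e-05 s.
Utilization = t_tx / cycle = 4.28571e-05/5.06571e-05 = 84.6 %.

84.6 %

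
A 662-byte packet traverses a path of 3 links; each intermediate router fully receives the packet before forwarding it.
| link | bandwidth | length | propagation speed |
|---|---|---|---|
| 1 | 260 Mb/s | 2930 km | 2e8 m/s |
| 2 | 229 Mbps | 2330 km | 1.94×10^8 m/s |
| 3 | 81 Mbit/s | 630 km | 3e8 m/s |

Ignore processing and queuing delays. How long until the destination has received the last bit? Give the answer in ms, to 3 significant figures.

L = 662 × 8 = 5296 bits.
Transmission delays (L/R per hop): 0.0203692, 0.0231266, 0.0653827 ms; sum = 0.108879 ms.
Propagation delays (d/s per hop): 14.65, 12.0103, 2.1 ms; sum = 28.7603 ms.
End-to-end = 28.9 ms.

28.9 ms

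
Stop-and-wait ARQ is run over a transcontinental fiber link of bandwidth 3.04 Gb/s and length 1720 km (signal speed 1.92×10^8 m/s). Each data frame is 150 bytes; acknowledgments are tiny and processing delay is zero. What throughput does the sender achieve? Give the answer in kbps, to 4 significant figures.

t_tx = L/R = 1200/3040000000 = 3.94737e-07 s.
t_prop = 1720000/192000000 = 0.00895833 s; RTT = 0.0179167 s.
Cycle = t_tx + RTT = 0.0179171 s.
Throughput = L / cycle = 1200 / 0.0179171 = 66.98 kbps.

66.98 kbps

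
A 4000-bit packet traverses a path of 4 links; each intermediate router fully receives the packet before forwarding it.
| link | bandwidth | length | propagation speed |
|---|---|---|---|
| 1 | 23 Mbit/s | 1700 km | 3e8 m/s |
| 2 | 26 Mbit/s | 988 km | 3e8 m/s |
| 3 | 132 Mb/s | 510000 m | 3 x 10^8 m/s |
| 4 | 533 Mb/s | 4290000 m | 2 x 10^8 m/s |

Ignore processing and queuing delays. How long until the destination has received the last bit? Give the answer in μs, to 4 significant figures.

Transmission delays (L/R per hop): 173.913, 153.846, 30.303, 7.50469 μs; sum = 365.567 μs.
Propagation delays (d/s per hop): 5666.67, 3293.33, 1700, 21450 μs; sum = 32110 μs.
End-to-end = 32480 μs.

32480 μs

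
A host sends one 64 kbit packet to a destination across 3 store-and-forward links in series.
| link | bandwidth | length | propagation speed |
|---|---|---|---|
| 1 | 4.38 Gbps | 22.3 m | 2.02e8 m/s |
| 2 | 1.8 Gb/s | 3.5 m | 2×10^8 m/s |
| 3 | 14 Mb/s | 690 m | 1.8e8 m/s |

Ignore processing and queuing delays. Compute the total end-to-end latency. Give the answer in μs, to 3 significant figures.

L = 64000 bits.
Transmission delays (L/R per hop): 14.6119, 35.5556, 4571.43 μs; sum = 4621.6 μs.
Propagation delays (d/s per hop): 0.110396, 0.0175, 3.83333 μs; sum = 3.96123 μs.
End-to-end = 4630 μs.

4630 μs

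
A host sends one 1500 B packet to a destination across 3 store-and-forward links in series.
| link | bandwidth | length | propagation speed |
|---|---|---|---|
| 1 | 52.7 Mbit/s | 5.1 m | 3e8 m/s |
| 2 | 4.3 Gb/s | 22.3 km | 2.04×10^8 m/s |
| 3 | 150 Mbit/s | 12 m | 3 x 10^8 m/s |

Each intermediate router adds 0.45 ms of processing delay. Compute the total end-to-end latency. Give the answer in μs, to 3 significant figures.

L = 1500 × 8 = 12000 bits.
Transmission delays (L/R per hop): 227.704, 2.7907, 80 μs; sum = 310.495 μs.
Propagation delays (d/s per hop): 0.017, 109.314, 0.04 μs; sum = 109.371 μs.
Processing at 2 router(s): 2 × 0.45 ms = 900 μs.
End-to-end = 1320 μs.

1320 μs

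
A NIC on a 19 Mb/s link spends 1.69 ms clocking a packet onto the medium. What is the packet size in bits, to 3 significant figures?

32100 bits

L = R × t_tx = 19000000 b/s × 0.00169 s = 32110 bits.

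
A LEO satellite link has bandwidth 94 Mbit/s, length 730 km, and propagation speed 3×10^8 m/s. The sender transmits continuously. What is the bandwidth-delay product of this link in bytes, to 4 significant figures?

Propagation delay = 730000 / 300000000 = 0.00243333 s.
BDP = R × t_prop = 94000000 × 0.00243333 = 228733 bits.
In bytes: 228733/8 = 28590 bytes.

28590 bytes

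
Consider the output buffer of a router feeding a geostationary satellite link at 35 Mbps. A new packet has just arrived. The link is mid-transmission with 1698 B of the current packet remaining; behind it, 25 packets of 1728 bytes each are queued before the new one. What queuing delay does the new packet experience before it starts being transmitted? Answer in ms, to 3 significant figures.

10.3 ms

Each queued packet: L/R = 13824/35000000 = 0.394971 ms.
25 queued → 9.87429 ms.
Plus remaining 13584 bits of current packet: 0.388114 ms.
Queuing delay = 10.3 ms.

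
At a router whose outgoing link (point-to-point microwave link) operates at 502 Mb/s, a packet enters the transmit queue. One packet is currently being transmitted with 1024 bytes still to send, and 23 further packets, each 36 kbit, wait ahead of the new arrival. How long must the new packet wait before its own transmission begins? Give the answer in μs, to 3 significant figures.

1670 μs

Each queued packet: L/R = 36000/502000000 = 71.7131 μs.
23 queued → 1649.4 μs.
Plus remaining 8192 bits of current packet: 16.3187 μs.
Queuing delay = 1670 μs.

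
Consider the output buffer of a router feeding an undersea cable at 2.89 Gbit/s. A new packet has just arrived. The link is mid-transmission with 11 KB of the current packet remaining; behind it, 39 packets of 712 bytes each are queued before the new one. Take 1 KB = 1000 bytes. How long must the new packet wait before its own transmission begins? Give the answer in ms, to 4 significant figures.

Each queued packet: L/R = 5696/2890000000 = 0.00197093 ms.
39 queued → 0.0768664 ms.
Plus remaining 88000 bits of current packet: 0.0304498 ms.
Queuing delay = 0.1073 ms.

0.1073 ms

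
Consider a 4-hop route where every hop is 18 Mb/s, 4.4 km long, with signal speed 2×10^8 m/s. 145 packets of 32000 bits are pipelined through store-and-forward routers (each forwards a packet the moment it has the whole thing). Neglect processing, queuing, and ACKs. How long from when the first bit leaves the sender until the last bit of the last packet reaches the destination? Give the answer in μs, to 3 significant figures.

Per-hop transmission t_tx = L/R = 32000/18000000 = 1777.78 μs.
Per-hop propagation t_prop = 4400/200000000 = 22 μs.
Pipeline fill: first packet needs 4·t_tx to clear all hops; remaining 144 packets each add one t_tx.
Total = (4+145-1)·t_tx + 4·t_prop = 148·1777.78 + 4·22 = 263000 μs.

263000 μs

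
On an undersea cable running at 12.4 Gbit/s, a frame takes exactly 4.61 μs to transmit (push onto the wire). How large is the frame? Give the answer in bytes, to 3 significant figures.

7150 bytes

L = R × t_tx = 12400000000 b/s × 4.61e-06 s = 57164 bits.
In bytes: 57164 / 8 = 7150 bytes.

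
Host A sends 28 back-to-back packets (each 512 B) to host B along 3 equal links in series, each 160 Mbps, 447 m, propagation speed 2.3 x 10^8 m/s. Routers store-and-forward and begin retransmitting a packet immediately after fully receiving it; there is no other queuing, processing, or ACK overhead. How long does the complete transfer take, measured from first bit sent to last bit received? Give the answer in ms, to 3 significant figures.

Per-hop transmission t_tx = L/R = 4096/160000000 = 0.0256 ms.
Per-hop propagation t_prop = 447/2.3e+08 = 0.00194348 ms.
Pipeline fill: first packet needs 3·t_tx to clear all hops; remaining 27 packets each add one t_tx.
Total = (3+28-1)·t_tx + 3·t_prop = 30·0.0256 + 3·0.00194348 = 0.774 ms.

0.774 ms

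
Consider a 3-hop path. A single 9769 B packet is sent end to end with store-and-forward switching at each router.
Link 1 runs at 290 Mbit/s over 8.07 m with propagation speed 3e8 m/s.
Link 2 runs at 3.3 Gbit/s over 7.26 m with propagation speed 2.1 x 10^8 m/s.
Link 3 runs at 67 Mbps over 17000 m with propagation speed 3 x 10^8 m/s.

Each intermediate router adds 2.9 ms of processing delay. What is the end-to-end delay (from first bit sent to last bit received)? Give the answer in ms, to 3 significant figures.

L = 9769 × 8 = 78152 bits.
Transmission delays (L/R per hop): 0.26949, 0.0236824, 1.16645 ms; sum = 1.45962 ms.
Propagation delays (d/s per hop): 2.69e-05, 3.45714e-05, 0.0566667 ms; sum = 0.0567281 ms.
Processing at 2 router(s): 2 × 2.9 ms = 5.8 ms.
End-to-end = 7.32 ms.

7.32 ms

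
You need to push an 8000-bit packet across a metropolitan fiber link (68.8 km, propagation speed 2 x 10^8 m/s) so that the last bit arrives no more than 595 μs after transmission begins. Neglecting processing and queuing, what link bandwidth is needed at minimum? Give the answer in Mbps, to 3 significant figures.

Propagation delay = 68800 / 200000000 = 344 μs.
Transmission budget = 595 − 344 = 251 μs.
R ≥ L / t_tx = 8000 bits / 0.000251 s = 31.9 Mbps.

31.9 Mbps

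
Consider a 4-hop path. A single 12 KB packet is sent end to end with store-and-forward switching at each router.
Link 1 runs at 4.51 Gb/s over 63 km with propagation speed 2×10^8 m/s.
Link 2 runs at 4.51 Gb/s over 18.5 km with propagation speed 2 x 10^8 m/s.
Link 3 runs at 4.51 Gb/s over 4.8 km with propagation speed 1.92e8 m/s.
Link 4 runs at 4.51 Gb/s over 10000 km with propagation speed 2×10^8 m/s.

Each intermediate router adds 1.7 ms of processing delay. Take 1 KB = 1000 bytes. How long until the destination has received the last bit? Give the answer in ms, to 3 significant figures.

L = 96000 bits.
Transmission delay per hop = L/R = 96000/4510000000 = 0.021286 ms; 4 hops → 0.0851441 ms.
Propagation delays (d/s per hop): 0.315, 0.0925, 0.025, 50 ms; sum = 50.4325 ms.
Processing at 3 router(s): 3 × 1.7 ms = 5.1 ms.
End-to-end = 55.6 ms.

55.6 ms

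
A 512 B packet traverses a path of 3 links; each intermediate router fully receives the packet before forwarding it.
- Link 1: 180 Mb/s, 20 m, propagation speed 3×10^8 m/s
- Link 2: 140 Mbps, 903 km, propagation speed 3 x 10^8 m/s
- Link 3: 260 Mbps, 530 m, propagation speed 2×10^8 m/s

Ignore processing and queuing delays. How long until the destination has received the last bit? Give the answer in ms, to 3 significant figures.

L = 512 × 8 = 4096 bits.
Transmission delays (L/R per hop): 0.0227556, 0.0292571, 0.0157538 ms; sum = 0.0677665 ms.
Propagation delays (d/s per hop): 6.66667e-05, 3.01, 0.00265 ms; sum = 3.01272 ms.
End-to-end = 3.08 ms.

3.08 ms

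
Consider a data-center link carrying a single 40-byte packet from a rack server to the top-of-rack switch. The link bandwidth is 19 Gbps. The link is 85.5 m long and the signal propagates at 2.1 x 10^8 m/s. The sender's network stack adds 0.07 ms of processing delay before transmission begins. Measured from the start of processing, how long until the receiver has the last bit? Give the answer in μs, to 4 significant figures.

L = 40 × 8 = 320 bits.
Transmission delay = L/R = 320 / 19000000000 = 0.0168421 μs.
Propagation delay = d/s = 85.5 m / 210000000 m/s = 0.407143 μs.
Plus processing delay 0.07 ms = 70 μs.
Total = 70.42 μs.

70.42 μs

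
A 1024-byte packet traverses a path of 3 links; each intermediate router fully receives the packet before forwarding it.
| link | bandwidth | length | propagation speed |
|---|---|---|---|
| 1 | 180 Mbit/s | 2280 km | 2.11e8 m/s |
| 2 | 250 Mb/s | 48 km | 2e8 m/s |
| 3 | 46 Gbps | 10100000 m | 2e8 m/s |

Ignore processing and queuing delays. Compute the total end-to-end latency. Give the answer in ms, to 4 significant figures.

L = 1024 × 8 = 8192 bits.
Transmission delays (L/R per hop): 0.0455111, 0.032768, 0.000178087 ms; sum = 0.0784572 ms.
Propagation delays (d/s per hop): 10.8057, 0.24, 50.5 ms; sum = 61.5457 ms.
End-to-end = 61.62 ms.

61.62 ms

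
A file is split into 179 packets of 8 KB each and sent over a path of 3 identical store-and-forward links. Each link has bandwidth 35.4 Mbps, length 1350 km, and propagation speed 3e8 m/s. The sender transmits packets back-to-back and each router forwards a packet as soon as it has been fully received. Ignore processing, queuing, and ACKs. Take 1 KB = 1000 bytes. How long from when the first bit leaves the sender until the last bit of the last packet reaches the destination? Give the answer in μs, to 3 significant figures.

Per-hop transmission t_tx = L/R = 64000/35400000 = 1807.91 μs.
Per-hop propagation t_prop = 1350000/300000000 = 4500 μs.
Pipeline fill: first packet needs 3·t_tx to clear all hops; remaining 178 packets each add one t_tx.
Total = (3+179-1)·t_tx + 3·t_prop = 181·1807.91 + 3·4500 = 341000 μs.

341000 μs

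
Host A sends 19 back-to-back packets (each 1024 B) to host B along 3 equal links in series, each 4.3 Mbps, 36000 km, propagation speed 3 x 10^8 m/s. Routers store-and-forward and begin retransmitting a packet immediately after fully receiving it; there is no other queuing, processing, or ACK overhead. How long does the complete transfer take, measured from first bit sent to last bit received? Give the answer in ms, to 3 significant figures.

Per-hop transmission t_tx = L/R = 8192/4300000 = 1.90512 ms.
Per-hop propagation t_prop = 36000000/300000000 = 120 ms.
Pipeline fill: first packet needs 3·t_tx to clear all hops; remaining 18 packets each add one t_tx.
Total = (3+19-1)·t_tx + 3·t_prop = 21·1.90512 + 3·120 = 400 ms.

400 ms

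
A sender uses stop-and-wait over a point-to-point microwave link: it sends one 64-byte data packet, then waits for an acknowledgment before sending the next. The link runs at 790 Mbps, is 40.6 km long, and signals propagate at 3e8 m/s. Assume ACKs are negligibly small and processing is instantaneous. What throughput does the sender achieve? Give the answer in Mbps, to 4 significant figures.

t_tx = L/R = 512/790000000 = 6.48101e-07 s.
t_prop = 40600/300000000 = 0.000135333 s; RTT = 0.000270667 s.
Cycle = t_tx + RTT = 0.000271315 s.
Throughput = L / cycle = 512 / 0.000271315 = 1.887 Mbps.

1.887 Mbps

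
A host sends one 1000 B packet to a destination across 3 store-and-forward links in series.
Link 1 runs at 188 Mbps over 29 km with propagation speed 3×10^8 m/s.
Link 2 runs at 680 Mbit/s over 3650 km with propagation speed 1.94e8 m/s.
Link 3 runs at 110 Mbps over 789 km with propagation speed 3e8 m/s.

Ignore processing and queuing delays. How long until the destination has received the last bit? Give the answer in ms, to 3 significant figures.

21.7 ms

L = 1000 × 8 = 8000 bits.
Transmission delays (L/R per hop): 0.0425532, 0.0117647, 0.0727273 ms; sum = 0.127045 ms.
Propagation delays (d/s per hop): 0.0966667, 18.8144, 2.63 ms; sum = 21.5411 ms.
End-to-end = 21.7 ms.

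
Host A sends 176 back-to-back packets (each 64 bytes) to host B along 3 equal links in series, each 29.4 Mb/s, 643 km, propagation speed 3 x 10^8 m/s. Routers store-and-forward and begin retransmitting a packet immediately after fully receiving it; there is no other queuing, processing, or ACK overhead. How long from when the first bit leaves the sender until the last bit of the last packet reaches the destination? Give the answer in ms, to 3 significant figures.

Per-hop transmission t_tx = L/R = 512/29400000 = 0.017415 ms.
Per-hop propagation t_prop = 643000/300000000 = 2.14333 ms.
Pipeline fill: first packet needs 3·t_tx to clear all hops; remaining 175 packets each add one t_tx.
Total = (3+176-1)·t_tx + 3·t_prop = 178·0.017415 + 3·2.14333 = 9.53 ms.

9.53 ms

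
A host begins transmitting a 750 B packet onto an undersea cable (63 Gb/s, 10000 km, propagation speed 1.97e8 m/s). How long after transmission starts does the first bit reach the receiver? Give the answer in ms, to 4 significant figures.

First bit experiences only propagation delay: d/s = 10000000/197000000 = 50.76 ms.

50.76 ms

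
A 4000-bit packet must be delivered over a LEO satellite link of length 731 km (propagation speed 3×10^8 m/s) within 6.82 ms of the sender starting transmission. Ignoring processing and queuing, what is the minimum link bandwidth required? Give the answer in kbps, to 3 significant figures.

913 kbps

Propagation delay = 731000 / 300000000 = 2.43667 ms.
Transmission budget = 6.82 − 2.43667 = 4.38333 ms.
R ≥ L / t_tx = 4000 bits / 0.00438333 s = 913 kbps.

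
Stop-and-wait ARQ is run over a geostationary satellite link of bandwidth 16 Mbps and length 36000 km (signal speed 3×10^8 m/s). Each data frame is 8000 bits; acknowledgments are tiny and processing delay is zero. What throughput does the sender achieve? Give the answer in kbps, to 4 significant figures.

33.26 kbps

t_tx = L/R = 8000/16000000 = 0.0005 s.
t_prop = 36000000/300000000 = 0.12 s; RTT = 0.24 s.
Cycle = t_tx + RTT = 0.2405 s.
Throughput = L / cycle = 8000 / 0.2405 = 33.26 kbps.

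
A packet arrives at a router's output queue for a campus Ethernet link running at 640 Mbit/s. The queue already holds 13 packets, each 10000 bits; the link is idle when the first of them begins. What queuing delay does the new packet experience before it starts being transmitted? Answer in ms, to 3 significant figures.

Each queued packet: L/R = 10000/640000000 = 0.015625 ms.
13 queued → 0.203125 ms.
Queuing delay = 0.203 ms.

0.203 ms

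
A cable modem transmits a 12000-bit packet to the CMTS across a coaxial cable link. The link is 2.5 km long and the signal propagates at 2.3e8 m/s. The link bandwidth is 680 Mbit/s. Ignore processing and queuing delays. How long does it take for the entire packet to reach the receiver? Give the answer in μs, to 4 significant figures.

28.52 μs

Transmission delay = L/R = 12000 / 680000000 = 17.6471 μs.
Propagation delay = d/s = 2500 m / 2.3e+08 m/s = 10.8696 μs.
Total = 28.52 μs.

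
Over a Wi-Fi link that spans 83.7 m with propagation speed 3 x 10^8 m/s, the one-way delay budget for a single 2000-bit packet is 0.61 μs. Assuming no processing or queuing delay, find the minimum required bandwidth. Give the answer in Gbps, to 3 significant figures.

Propagation delay = 83.7 / 300000000 = 0.279 μs.
Transmission budget = 0.61 − 0.279 = 0.331 μs.
R ≥ L / t_tx = 2000 bits / 3.31e-07 s = 6.04 Gbps.

6.04 Gbps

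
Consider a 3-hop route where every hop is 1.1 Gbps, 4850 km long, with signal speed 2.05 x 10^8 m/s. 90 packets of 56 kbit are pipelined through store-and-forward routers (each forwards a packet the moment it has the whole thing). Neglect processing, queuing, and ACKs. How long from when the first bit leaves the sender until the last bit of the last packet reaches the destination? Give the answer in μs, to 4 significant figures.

Per-hop transmission t_tx = L/R = 56000/1100000000 = 50.9091 μs.
Per-hop propagation t_prop = 4850000/2.05e+08 = 23658.5 μs.
Pipeline fill: first packet needs 3·t_tx to clear all hops; remaining 89 packets each add one t_tx.
Total = (3+90-1)·t_tx + 3·t_prop = 92·50.9091 + 3·23658.5 = 75660 μs.

75660 μs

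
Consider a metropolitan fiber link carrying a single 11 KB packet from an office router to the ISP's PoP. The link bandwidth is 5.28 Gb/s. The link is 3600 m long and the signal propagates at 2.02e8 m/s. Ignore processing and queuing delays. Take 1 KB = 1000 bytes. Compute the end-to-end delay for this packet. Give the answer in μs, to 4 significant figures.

34.49 μs

L = 88000 bits.
Transmission delay = L/R = 88000 / 5280000000 = 16.6667 μs.
Propagation delay = d/s = 3600 m / 202000000 m/s = 17.8218 μs.
Total = 34.49 μs.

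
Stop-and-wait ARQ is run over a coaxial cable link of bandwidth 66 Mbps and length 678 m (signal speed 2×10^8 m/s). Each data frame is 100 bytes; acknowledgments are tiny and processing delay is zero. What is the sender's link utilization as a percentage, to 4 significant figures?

t_tx = L/R = 800/66000000 = 1.21212e-05 s.
t_prop = 678/200000000 = 3.39e-06 s; RTT = 6.78e-06 s.
Cycle = t_tx + RTT = 1.89012e-05 s.
Utilization = t_tx / cycle = 1.21212e-05/1.89012e-05 = 64.13 %.

64.13 %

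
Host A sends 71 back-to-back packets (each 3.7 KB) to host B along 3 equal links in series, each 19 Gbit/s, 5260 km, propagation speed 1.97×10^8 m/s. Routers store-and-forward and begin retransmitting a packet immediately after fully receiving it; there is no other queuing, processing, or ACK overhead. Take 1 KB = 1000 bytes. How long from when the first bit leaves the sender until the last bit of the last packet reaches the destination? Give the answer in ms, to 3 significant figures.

80.2 ms

Per-hop transmission t_tx = L/R = 29600/19000000000 = 0.00155789 ms.
Per-hop propagation t_prop = 5260000/197000000 = 26.7005 ms.
Pipeline fill: first packet needs 3·t_tx to clear all hops; remaining 70 packets each add one t_tx.
Total = (3+71-1)·t_tx + 3·t_prop = 73·0.00155789 + 3·26.7005 = 80.2 ms.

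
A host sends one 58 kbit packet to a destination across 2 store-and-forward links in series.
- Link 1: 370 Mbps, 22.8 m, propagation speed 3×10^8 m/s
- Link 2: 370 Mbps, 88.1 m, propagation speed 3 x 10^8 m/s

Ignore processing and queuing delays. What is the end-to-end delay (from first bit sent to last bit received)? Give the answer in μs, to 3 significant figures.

L = 58000 bits.
Transmission delay per hop = L/R = 58000/370000000 = 156.757 μs; 2 hops → 313.514 μs.
Propagation delays (d/s per hop): 0.076, 0.293667 μs; sum = 0.369667 μs.
End-to-end = 314 μs.

314 μs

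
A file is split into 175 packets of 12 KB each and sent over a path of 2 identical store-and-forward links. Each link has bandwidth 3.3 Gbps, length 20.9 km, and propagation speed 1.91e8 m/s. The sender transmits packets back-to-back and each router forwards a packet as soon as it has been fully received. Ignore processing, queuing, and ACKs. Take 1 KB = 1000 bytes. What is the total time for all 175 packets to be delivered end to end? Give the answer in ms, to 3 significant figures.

5.34 ms

Per-hop transmission t_tx = L/R = 96000/3300000000 = 0.0290909 ms.
Per-hop propagation t_prop = 20900/191000000 = 0.109424 ms.
Pipeline fill: first packet needs 2·t_tx to clear all hops; remaining 174 packets each add one t_tx.
Total = (2+175-1)·t_tx + 2·t_prop = 176·0.0290909 + 2·0.109424 = 5.34 ms.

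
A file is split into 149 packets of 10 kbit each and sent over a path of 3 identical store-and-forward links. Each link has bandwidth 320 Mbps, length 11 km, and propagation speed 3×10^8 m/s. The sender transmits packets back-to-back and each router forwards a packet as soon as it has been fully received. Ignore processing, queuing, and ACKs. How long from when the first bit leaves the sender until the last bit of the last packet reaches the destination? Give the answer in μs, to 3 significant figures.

Per-hop transmission t_tx = L/R = 10000/320000000 = 31.25 μs.
Per-hop propagation t_prop = 11000/300000000 = 36.6667 μs.
Pipeline fill: first packet needs 3·t_tx to clear all hops; remaining 148 packets each add one t_tx.
Total = (3+149-1)·t_tx + 3·t_prop = 151·31.25 + 3·36.6667 = 4830 μs.

4830 μs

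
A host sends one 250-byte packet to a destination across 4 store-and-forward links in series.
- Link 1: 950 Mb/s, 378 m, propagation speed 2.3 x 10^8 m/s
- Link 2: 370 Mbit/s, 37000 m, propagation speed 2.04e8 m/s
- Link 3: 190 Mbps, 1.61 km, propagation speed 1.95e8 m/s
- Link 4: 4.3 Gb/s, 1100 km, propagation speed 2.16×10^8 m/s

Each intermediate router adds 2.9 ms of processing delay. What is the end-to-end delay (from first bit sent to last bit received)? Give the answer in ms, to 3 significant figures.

L = 250 × 8 = 2000 bits.
Transmission delays (L/R per hop): 0.00210526, 0.00540541, 0.0105263, 0.000465116 ms; sum = 0.0185021 ms.
Propagation delays (d/s per hop): 0.00164348, 0.181373, 0.00825641, 5.09259 ms; sum = 5.28387 ms.
Processing at 3 router(s): 3 × 2.9 ms = 8.7 ms.
End-to-end = 14.0 ms.

14.0 ms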